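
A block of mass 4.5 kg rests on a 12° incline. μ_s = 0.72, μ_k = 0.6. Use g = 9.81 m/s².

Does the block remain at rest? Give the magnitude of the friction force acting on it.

N = m g cos θ = 43.2 N.
Down-slope weight component: m g sin θ = 9.18 N.
μ_s N = 31.1 N.
9.18 ≤ 31.1 N, so it stays put; friction = 9.18 N.

f ≈ 9.18 N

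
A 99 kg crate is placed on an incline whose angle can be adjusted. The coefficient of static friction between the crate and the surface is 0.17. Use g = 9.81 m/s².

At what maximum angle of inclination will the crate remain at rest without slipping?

θ_max ≈ 9.65°

At the slip threshold, m g sin θ = μ_s · m g cos θ, so tan θ = μ_s.
θ_max = arctan(0.17) = 9.65°.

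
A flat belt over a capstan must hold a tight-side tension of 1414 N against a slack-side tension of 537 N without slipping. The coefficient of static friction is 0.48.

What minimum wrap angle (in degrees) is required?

β_min ≈ 116°

T₂/T₁ = e^{μβ} → β = ln(T₂/T₁)/μ.
β = ln(1414/537)/0.48 = 0.9682/0.48 = 2.017 rad.
In degrees: β = 2.017 × 180/π = 116°.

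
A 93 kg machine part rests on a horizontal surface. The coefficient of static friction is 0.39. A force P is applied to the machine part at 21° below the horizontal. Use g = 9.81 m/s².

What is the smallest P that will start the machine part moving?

P ≈ 448 N

N = m g + P sin α (the push presses the machine part into the horizontal surface).
At impending slip, P cos α = μ_s N = μ_s (m g + P sin α).
Solving: P (cos α − μ_s sin α) = μ_s m g → P = 0.39×912/(cos 21° − 0.39 sin 21°) = 356/0.7938 = 448 N.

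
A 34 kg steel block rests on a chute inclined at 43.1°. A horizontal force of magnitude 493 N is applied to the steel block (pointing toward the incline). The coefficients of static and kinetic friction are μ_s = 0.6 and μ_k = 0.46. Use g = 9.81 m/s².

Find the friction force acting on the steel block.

f ≈ 132 N (down the incline)

Resolve perpendicular to the incline: N = m g cos θ + P sin θ = 34×9.81×cos 43.1° + 493×sin 43.1° = 580.4 N.
Along the incline, the net driving force (taking up-slope positive) is P cos θ − m g sin θ = 360 − 227.9 = 132.1 N, so equilibrium requires friction f = -132.1 N (down-slope).
The limit of static friction is μ_s N = 348.2 N.
Since 132.1 N is within the 348.2 N limit, the steel block stays put and friction is exactly 132 N.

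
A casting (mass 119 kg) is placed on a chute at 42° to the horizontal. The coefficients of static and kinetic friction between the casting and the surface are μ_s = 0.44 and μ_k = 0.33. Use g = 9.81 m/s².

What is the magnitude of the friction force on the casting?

Normal force: N = m g cos θ = 119 × 9.81 × cos 42° = 867.5 N.
Along the slope the weight component is m g sin θ = 781.1 N; friction must supply exactly this, acting up-slope.
Static friction can supply at most μ_s N = 381.7 N.
|781.1| exceeds 381.7 N, so the casting slips down-slope; friction is kinetic, f = μ_k N = 0.33×867.5 = 286 N.

f ≈ 286 N (up the incline)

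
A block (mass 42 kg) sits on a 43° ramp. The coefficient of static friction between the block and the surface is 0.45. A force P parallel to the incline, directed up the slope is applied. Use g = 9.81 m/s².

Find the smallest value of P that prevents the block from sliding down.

P_min ≈ 145 N

The block tends to slide down (tan θ > μ_s), so at the point of impending slip friction acts up-slope at its limit: f = μ_s N.
P is parallel to the surface, so N = m g cos θ = 301 N.
Along the incline: P + μ_s N = m g sin θ, so P = 281 − 0.45×301 = 145 N.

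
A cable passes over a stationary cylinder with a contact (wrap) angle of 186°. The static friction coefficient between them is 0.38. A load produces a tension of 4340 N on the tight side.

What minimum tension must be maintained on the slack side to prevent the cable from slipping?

Capstan equation at impending slip: T_tight/T_slack = e^{μβ}.
β = 186° = 3.246 rad; e^{μβ} = e^{0.38×3.246} = 3.434.
T_slack = T_tight / e^{μβ} = 4340 / 3.434 = 1260 N.

T_min ≈ 1260 N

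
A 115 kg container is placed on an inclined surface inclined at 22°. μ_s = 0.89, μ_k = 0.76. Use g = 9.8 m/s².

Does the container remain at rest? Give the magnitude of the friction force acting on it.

N = m g cos θ = 1040 N.
Down-slope weight component: m g sin θ = 422 N.
μ_s N = 930 N.
422 ≤ 930 N, so it stays put; friction = 422 N.

f ≈ 422 N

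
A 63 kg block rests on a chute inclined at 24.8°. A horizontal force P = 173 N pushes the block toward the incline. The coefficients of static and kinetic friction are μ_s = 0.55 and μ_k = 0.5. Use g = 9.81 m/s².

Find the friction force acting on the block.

The horizontal push has a component P sin θ into the surface, so N = m g cos θ + P sin θ = 561 + 72.57 = 633.6 N.
Along the incline, the net driving force (taking up-slope positive) is P cos θ − m g sin θ = 157 − 259.2 = -102.2 N, so equilibrium requires friction f = 102.2 N (up-slope).
Maximum static friction: μ_s N = 0.55 × 633.6 = 348.5 N.
Since 102.2 N is within the 348.5 N limit, the block stays put and friction is exactly 102 N.

f ≈ 102 N (up the incline)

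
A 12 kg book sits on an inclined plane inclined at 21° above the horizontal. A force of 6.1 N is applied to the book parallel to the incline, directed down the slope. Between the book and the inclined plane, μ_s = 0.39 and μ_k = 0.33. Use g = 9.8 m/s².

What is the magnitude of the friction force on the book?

f ≈ 36.2 N (up the incline)

Perpendicular to the surface, N = m g cos θ = 12·9.8·cos 21° = 109.8 N.
For equilibrium along the incline the friction force must supply f = m g sin θ + P = 42.14 + 6.1 = 48.24 N (positive meaning up-slope).
The static-friction ceiling is μ_s N = 0.39 × 109.8 = 42.82 N.
|48.24| exceeds 42.82 N, so the book slips down-slope; friction is kinetic, f = μ_k N = 0.33×109.8 = 36.2 N.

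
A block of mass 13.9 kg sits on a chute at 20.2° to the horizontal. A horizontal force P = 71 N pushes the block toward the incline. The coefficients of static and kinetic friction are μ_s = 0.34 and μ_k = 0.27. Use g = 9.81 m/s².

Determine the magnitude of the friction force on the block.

The horizontal push has a component P sin θ into the surface, so N = m g cos θ + P sin θ = 128 + 24.52 = 152.5 N.
Parallel to the incline: P cos θ − m g sin θ = 66.63 − 47.08 = 19.55 N; the friction needed to balance this is 19.55 N acting down the slope.
The limit of static friction is μ_s N = 51.85 N.
Since 19.55 N is within the 51.85 N limit, the block stays put and friction is exactly 19.5 N.

f ≈ 19.5 N (down the incline)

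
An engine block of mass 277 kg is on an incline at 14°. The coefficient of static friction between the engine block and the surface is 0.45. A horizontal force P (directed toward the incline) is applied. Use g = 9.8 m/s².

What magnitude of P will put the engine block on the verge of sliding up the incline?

At impending motion up the slope, friction acts down-slope at its limit: f = μ_s N.
Perpendicular to the incline: N = m g cos θ + P sin θ.
Along the incline: P cos θ = m g sin θ + μ_s N = m g sin θ + μ_s (m g cos θ + P sin θ).
Solving, P (cos θ − μ_s sin θ) = m g (sin θ + μ_s cos θ), so P = 277×9.8×(sin 14° + 0.45 cos 14°)/(cos 14° − 0.45 sin 14°) = 2710×0.6786/0.8614 = 2140 N.

P ≈ 2140 N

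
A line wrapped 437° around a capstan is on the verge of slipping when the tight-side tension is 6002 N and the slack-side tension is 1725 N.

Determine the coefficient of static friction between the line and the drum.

T₂/T₁ = e^{μβ} → μ = ln(T₂/T₁)/β.
β = 437° = 7.627 rad.
μ = ln(6002/1725)/7.627 = ln(3.479)/7.627 = 0.163.

μ ≈ 0.163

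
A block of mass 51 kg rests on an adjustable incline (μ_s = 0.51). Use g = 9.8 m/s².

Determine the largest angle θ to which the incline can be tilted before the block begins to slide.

At the slip threshold, m g sin θ = μ_s · m g cos θ, so tan θ = μ_s.
θ_max = arctan(0.51) = 27°.

θ_max ≈ 27°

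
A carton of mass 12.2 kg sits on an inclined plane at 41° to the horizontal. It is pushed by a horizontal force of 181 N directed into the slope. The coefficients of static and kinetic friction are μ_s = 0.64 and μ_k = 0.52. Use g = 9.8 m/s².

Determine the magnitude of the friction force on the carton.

f ≈ 58.2 N (down the incline)

Normal direction: N = m g cos θ + P sin θ = 209 N.
Along the incline, the net driving force (taking up-slope positive) is P cos θ − m g sin θ = 136.6 − 78.44 = 58.16 N, so equilibrium requires friction f = -58.16 N (down-slope).
Maximum static friction: μ_s N = 0.64 × 209 = 133.7 N.
|f_req| = 58.16 ≤ 133.7 N → the carton is in equilibrium; friction equals the required value.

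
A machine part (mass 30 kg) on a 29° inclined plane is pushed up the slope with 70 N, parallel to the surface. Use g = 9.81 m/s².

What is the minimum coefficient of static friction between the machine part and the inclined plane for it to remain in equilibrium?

N = m g cos θ = 257.4 N.
Friction must make up the shortfall along the incline: f = m g sin θ − P = 142.7 − 70 = 72.68 N.
At the threshold f = μ_s N, so μ_s,min = 72.68/257.4 = 0.282.

μ_s,min ≈ 0.282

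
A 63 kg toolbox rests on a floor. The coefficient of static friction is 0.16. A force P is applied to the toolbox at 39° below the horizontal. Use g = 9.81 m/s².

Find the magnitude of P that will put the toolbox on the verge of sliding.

P ≈ 146 N

N = m g + P sin α (the push presses the toolbox into the floor).
At impending slip, P cos α = μ_s N = μ_s (m g + P sin α).
Solving: P (cos α − μ_s sin α) = μ_s m g → P = 0.16×618/(cos 39° − 0.16 sin 39°) = 98.9/0.6765 = 146 N.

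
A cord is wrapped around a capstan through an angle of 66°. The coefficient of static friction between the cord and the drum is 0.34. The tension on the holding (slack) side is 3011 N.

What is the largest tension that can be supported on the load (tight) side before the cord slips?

At impending slip the capstan equation gives T₂/T₁ = e^{μβ} with β in radians.
β = 66° × π/180 = 1.152 rad.
e^{μβ} = e^{0.34×1.152} = 1.479.
T₂ = T₁ · e^{μβ} = 3011 × 1.479 = 4450 N.

T_max ≈ 4450 N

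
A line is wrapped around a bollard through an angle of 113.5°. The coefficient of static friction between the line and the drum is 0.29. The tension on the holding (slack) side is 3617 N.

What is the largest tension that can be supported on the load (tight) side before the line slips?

At impending slip the capstan equation gives T₂/T₁ = e^{μβ} with β in radians.
β = 113.5° × π/180 = 1.981 rad.
e^{μβ} = e^{0.29×1.981} = 1.776.
T₂ = T₁ · e^{μβ} = 3617 × 1.776 = 6420 N.

T_max ≈ 6420 N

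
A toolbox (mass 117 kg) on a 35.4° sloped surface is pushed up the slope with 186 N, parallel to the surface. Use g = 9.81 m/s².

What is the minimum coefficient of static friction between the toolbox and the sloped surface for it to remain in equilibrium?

N = m g cos θ = 935.6 N.
Friction must make up the shortfall along the incline: f = m g sin θ − P = 664.9 − 186 = 478.9 N.
At the threshold f = μ_s N, so μ_s,min = 478.9/935.6 = 0.512.

μ_s,min ≈ 0.512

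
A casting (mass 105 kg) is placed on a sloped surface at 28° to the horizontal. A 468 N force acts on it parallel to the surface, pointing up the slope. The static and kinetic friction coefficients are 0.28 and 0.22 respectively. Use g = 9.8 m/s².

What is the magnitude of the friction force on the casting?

f ≈ 15.1 N (up the incline)

Normal force: N = m g cos θ = 105 × 9.8 × cos 28° = 908.6 N.
For equilibrium along the incline the friction force must supply f = m g sin θ − P = 483.1 − 468 = 15.09 N (positive meaning up-slope).
Static friction can supply at most μ_s N = 254.4 N.
Since |15.09| ≤ 254.4 N, the casting remains in static equilibrium and friction takes exactly the required value.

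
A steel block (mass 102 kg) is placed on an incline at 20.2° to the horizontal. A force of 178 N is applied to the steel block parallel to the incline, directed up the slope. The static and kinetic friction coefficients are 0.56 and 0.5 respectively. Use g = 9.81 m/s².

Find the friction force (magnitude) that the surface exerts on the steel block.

The normal reaction is N = m g cos θ = 939.1 N.
The friction needed for equilibrium is m g sin θ − P = 345.5 − 178 = 167.5 N, measured positive up-slope.
Maximum static friction available: μ_s N = 0.56 × 939.1 = 525.9 N.
Since |167.5| ≤ 525.9 N, no slip — friction simply equals what equilibrium demands.

f ≈ 168 N (up the incline)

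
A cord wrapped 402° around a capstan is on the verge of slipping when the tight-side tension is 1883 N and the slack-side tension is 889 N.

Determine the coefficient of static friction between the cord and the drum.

μ ≈ 0.107

T₂/T₁ = e^{μβ} → μ = ln(T₂/T₁)/β.
β = 402° = 7.016 rad.
μ = ln(1883/889)/7.016 = ln(2.118)/7.016 = 0.107.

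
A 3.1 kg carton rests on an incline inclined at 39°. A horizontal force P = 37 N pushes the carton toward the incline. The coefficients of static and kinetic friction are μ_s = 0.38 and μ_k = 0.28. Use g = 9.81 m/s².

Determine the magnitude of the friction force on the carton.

f ≈ 9.62 N (down the incline)

Resolve perpendicular to the incline: N = m g cos θ + P sin θ = 3.1×9.81×cos 39° + 37×sin 39° = 46.92 N.
Parallel to the incline: P cos θ − m g sin θ = 28.75 − 19.14 = 9.616 N; the friction needed to balance this is 9.616 N acting down the slope.
The limit of static friction is μ_s N = 17.83 N.
Since 9.616 N is within the 17.83 N limit, the carton stays put and friction is exactly 9.62 N.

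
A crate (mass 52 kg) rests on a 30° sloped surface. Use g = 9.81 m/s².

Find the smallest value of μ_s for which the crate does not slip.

At the slip threshold m g sin θ = μ_s m g cos θ, so μ_s,min = tan θ.
μ_s,min = tan 30° = 0.577.

μ_s,min ≈ 0.577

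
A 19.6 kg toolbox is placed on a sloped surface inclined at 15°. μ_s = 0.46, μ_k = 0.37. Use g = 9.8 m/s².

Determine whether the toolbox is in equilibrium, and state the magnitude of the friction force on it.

f ≈ 49.7 N

N = m g cos θ = 186 N.
Down-slope weight component: m g sin θ = 49.7 N.
μ_s N = 85.3 N.
49.7 ≤ 85.3 N, so it stays put; friction = 49.7 N.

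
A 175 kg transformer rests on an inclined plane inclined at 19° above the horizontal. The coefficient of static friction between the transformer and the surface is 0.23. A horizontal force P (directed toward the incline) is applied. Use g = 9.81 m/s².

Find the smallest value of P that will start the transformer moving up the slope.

At impending motion up the slope, friction acts down-slope at its limit: f = μ_s N.
Perpendicular to the incline: N = m g cos θ + P sin θ.
Along the incline: P cos θ = m g sin θ + μ_s N = m g sin θ + μ_s (m g cos θ + P sin θ).
Solving, P (cos θ − μ_s sin θ) = m g (sin θ + μ_s cos θ), so P = 175×9.81×(sin 19° + 0.23 cos 19°)/(cos 19° − 0.23 sin 19°) = 1720×0.543/0.8706 = 1070 N.

P ≈ 1070 N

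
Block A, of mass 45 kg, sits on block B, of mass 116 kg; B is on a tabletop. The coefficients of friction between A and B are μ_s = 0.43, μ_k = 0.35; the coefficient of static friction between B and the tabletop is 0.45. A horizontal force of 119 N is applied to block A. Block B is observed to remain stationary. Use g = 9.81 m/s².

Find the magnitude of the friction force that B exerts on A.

Normal force at the A–B interface: N₁ = m_A g = 441.5 N.
So the A–B interface can sustain at most μ_s N₁ = 189.8 N of static friction.
Since P = 119 N ≤ 189.8 N, A does not slip on B; friction on A equals P = 119 N.
By Newton's third law B feels 119 N forward from A. With B stationary, the floor's static friction on B balances it: f₂ = 119 N (well within μ_s(m_A+m_B)g = 710.7 N).

f ≈ 119 N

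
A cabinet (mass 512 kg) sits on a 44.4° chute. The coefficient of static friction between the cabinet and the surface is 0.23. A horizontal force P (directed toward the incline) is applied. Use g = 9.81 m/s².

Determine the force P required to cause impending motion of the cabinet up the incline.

P ≈ 7840 N

At impending motion up the slope, friction acts down-slope at its limit: f = μ_s N.
Perpendicular to the incline: N = m g cos θ + P sin θ.
Along the incline: P cos θ = m g sin θ + μ_s N = m g sin θ + μ_s (m g cos θ + P sin θ).
Solving, P (cos θ − μ_s sin θ) = m g (sin θ + μ_s cos θ), so P = 512×9.81×(sin 44.4° + 0.23 cos 44.4°)/(cos 44.4° − 0.23 sin 44.4°) = 5020×0.864/0.5536 = 7840 N.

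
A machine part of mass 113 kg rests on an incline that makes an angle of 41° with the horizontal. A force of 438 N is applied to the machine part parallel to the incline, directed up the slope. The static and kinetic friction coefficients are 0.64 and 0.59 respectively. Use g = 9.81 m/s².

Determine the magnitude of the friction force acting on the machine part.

The normal reaction is N = m g cos θ = 836.6 N.
For equilibrium along the incline the friction force must supply f = m g sin θ − P = 727.3 − 438 = 289.3 N (positive meaning up-slope).
Static friction can supply at most μ_s N = 535.4 N.
Since |289.3| ≤ 535.4 N, static friction is sufficient; f equals the required value, not μ_s N.

f ≈ 289 N (up the incline)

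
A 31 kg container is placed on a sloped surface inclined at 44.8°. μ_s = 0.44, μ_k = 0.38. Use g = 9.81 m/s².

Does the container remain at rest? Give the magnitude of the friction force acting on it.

N = m g cos θ = 216 N.
Down-slope weight component: m g sin θ = 214 N.
μ_s N = 94.9 N.
214 > 94.9 N, so it slides; kinetic friction f = μ_k N = 0.38×216 = 82 N.

f ≈ 82 N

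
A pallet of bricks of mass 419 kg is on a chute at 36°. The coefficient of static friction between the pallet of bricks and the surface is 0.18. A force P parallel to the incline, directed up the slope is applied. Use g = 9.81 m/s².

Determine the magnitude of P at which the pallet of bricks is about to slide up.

At impending motion up the slope, friction acts down-slope at its limit: f = μ_s N.
P is parallel to the surface, so N = m g cos θ = 3330 N.
Along the incline: P = m g sin θ + μ_s N = 2420 + 0.18×3330 = 3010 N.

P ≈ 3010 N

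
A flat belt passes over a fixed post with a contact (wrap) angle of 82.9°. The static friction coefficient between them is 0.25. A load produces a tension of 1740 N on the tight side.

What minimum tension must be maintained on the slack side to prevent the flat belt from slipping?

T_min ≈ 1210 N

Capstan equation at impending slip: T_tight/T_slack = e^{μβ}.
β = 82.9° = 1.447 rad; e^{μβ} = e^{0.25×1.447} = 1.436.
T_slack = T_tight / e^{μβ} = 1740 / 1.436 = 1210 N.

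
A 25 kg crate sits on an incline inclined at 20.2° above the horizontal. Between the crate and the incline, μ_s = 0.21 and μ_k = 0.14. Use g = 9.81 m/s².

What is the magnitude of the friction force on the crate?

Perpendicular to the surface, N = m g cos θ = 25·9.81·cos 20.2° = 230.2 N.
Along the slope the weight component is m g sin θ = 84.68 N; friction must supply exactly this, acting up-slope.
The static-friction ceiling is μ_s N = 0.21 × 230.2 = 48.33 N.
|84.68| exceeds 48.33 N, so the crate slips down-slope; friction is kinetic, f = μ_k N = 0.14×230.2 = 32.2 N.

f ≈ 32.2 N (up the incline)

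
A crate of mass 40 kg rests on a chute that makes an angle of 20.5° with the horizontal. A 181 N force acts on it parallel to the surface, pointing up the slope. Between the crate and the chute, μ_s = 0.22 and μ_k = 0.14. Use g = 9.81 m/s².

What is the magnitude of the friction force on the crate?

f ≈ 43.6 N (down the incline)

Normal force: N = m g cos θ = 40 × 9.81 × cos 20.5° = 367.6 N.
Parallel to the incline, ΣF = 0 gives f = m g sin θ − P = 137.4 − 181 = -43.58 N (up-slope positive).
The static-friction ceiling is μ_s N = 0.22 × 367.6 = 80.86 N.
Since |-43.58| ≤ 80.86 N, no slip — friction simply equals what equilibrium demands.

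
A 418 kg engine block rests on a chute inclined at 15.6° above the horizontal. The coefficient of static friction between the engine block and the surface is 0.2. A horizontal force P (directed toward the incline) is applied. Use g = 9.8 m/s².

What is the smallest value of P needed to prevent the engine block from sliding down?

The engine block tends to slide down (tan θ > μ_s), so at the point of impending slip friction acts up-slope at its limit: f = μ_s N.
Perpendicular to the incline: N = m g cos θ + P sin θ.
Along the incline: P cos θ + μ_s N = m g sin θ, i.e. P cos θ + μ_s (m g cos θ + P sin θ) = m g sin θ.
Solving, P (cos θ + μ_s sin θ) = m g (sin θ − μ_s cos θ), so P = 4100×0.07629/1.017 = 307 N.

P_min ≈ 307 N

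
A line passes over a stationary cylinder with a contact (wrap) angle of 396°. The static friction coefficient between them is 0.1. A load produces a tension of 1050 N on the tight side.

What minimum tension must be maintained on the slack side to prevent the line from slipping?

Capstan equation at impending slip: T_tight/T_slack = e^{μβ}.
β = 396° = 6.912 rad; e^{μβ} = e^{0.1×6.912} = 1.996.
T_slack = T_tight / e^{μβ} = 1050 / 1.996 = 526 N.

T_min ≈ 526 N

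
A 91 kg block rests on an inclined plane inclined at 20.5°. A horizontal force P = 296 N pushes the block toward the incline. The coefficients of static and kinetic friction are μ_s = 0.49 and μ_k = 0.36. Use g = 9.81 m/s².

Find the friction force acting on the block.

Resolve perpendicular to the incline: N = m g cos θ + P sin θ = 91×9.81×cos 20.5° + 296×sin 20.5° = 939.8 N.
Parallel to the incline: P cos θ − m g sin θ = 277.3 − 312.6 = -35.38 N; the friction needed to balance this is 35.38 N acting up the slope.
Maximum static friction: μ_s N = 0.49 × 939.8 = 460.5 N.
Since 35.38 N is within the 460.5 N limit, the block stays put and friction is exactly 35.4 N.

f ≈ 35.4 N (up the incline)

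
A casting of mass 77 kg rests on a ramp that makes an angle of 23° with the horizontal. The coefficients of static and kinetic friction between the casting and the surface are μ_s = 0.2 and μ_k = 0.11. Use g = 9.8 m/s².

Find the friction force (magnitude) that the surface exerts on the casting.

Normal force: N = m g cos θ = 77 × 9.8 × cos 23° = 694.6 N.
For equilibrium along the incline, friction must balance the weight component: f = m g sin θ = 294.8 N up the slope.
Static friction can supply at most μ_s N = 138.9 N.
|294.8| exceeds 138.9 N, so the casting slips down-slope; friction is kinetic, f = μ_k N = 0.11×694.6 = 76.4 N.

f ≈ 76.4 N (up the incline)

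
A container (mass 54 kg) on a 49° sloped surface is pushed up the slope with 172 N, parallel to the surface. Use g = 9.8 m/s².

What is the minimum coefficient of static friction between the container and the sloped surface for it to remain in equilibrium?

μ_s,min ≈ 0.655

N = m g cos θ = 347.2 N.
Friction must make up the shortfall along the incline: f = m g sin θ − P = 399.4 − 172 = 227.4 N.
At the threshold f = μ_s N, so μ_s,min = 227.4/347.2 = 0.655.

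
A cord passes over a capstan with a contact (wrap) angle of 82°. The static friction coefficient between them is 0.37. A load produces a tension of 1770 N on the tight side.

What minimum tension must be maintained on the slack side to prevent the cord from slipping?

T_min ≈ 1040 N

Capstan equation at impending slip: T_tight/T_slack = e^{μβ}.
β = 82° = 1.431 rad; e^{μβ} = e^{0.37×1.431} = 1.698.
T_slack = T_tight / e^{μβ} = 1770 / 1.698 = 1040 N.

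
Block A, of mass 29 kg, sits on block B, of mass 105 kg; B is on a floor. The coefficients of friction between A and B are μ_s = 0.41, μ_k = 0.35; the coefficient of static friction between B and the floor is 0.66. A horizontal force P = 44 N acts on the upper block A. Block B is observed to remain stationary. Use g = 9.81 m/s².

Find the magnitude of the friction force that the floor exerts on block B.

f ≈ 44 N

The normal force B exerts on A is simply A's weight, N₁ = 284.5 N.
So the A–B interface can sustain at most μ_s N₁ = 116.6 N of static friction.
P = 44 N is within that limit, so A and B move together (both at rest); the A–B friction is simply f₁ = P = 44 N.
By Newton's third law B feels 44 N forward from A. With B stationary, the floor's static friction on B balances it: f₂ = 44 N (well within μ_s(m_A+m_B)g = 867.6 N).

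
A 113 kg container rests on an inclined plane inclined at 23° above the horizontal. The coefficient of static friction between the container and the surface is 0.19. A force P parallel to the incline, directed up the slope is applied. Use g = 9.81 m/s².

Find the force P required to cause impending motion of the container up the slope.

At impending motion up the slope, friction acts down-slope at its limit: f = μ_s N.
P is parallel to the surface, so N = m g cos θ = 1020 N.
Along the incline: P = m g sin θ + μ_s N = 433 + 0.19×1020 = 627 N.

P ≈ 627 N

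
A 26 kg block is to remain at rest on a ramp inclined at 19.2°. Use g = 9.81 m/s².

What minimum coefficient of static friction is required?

At the slip threshold m g sin θ = μ_s m g cos θ, so μ_s,min = tan θ.
μ_s,min = tan 19.2° = 0.348.

μ_s,min ≈ 0.348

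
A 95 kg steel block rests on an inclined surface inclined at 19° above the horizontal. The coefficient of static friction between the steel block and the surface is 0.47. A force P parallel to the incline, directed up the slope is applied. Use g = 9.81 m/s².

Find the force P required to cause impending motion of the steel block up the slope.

P ≈ 718 N

At impending motion up the slope, friction acts down-slope at its limit: f = μ_s N.
P is parallel to the surface, so N = m g cos θ = 881 N.
Along the incline: P = m g sin θ + μ_s N = 303 + 0.47×881 = 718 N.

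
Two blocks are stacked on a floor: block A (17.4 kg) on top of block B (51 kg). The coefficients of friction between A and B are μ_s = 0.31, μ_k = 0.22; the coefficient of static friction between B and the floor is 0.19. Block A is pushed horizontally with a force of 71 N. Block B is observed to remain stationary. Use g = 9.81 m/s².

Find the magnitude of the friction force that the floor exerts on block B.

Between the blocks, N₁ = m_A g = 170.7 N.
Maximum static friction on A from B: μ_s N₁ = 0.31×170.7 = 52.92 N.
P = 71 N exceeds that limit, so A slips over B and the interface friction becomes kinetic: f₁ = μ_k N₁ = 0.22×170.7 = 37.6 N.
By Newton's third law B feels 37.6 N forward from A. With B stationary, the floor's static friction on B balances it: f₂ = 37.6 N (well within μ_s(m_A+m_B)g = 127.5 N).

f ≈ 37.6 N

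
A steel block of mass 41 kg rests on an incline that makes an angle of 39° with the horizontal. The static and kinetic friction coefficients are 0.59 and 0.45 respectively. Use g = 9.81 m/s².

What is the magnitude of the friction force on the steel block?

Perpendicular to the surface, N = m g cos θ = 41·9.81·cos 39° = 312.6 N.
For equilibrium along the incline, friction must balance the weight component: f = m g sin θ = 253.1 N up the slope.
Maximum static friction available: μ_s N = 0.59 × 312.6 = 184.4 N.
Since |253.1| > 184.4 N, static friction cannot hold it; the steel block slides down the incline and kinetic friction applies: f = μ_k N = 0.45 × 312.6 = 141 N.

f ≈ 141 N (up the incline)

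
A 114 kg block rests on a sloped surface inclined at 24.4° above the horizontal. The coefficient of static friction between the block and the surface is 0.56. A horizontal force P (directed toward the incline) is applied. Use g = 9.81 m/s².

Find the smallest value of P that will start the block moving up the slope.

At impending motion up the slope, friction acts down-slope at its limit: f = μ_s N.
Perpendicular to the incline: N = m g cos θ + P sin θ.
Along the incline: P cos θ = m g sin θ + μ_s N = m g sin θ + μ_s (m g cos θ + P sin θ).
Solving, P (cos θ − μ_s sin θ) = m g (sin θ + μ_s cos θ), so P = 114×9.81×(sin 24.4° + 0.56 cos 24.4°)/(cos 24.4° − 0.56 sin 24.4°) = 1120×0.9231/0.6793 = 1520 N.

P ≈ 1520 N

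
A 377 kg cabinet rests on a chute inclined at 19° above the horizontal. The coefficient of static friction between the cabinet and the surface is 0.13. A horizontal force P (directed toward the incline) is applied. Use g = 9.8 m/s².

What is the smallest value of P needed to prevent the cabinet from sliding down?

P_min ≈ 758 N

The cabinet tends to slide down (tan θ > μ_s), so at the point of impending slip friction acts up-slope at its limit: f = μ_s N.
Perpendicular to the incline: N = m g cos θ + P sin θ.
Along the incline: P cos θ + μ_s N = m g sin θ, i.e. P cos θ + μ_s (m g cos θ + P sin θ) = m g sin θ.
Solving, P (cos θ + μ_s sin θ) = m g (sin θ − μ_s cos θ), so P = 3690×0.2027/0.9878 = 758 N.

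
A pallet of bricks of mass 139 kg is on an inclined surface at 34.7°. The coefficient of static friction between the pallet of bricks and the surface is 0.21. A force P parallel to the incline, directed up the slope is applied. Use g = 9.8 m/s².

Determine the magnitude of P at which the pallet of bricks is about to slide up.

P ≈ 1010 N

At impending motion up the slope, friction acts down-slope at its limit: f = μ_s N.
P is parallel to the surface, so N = m g cos θ = 1120 N.
Along the incline: P = m g sin θ + μ_s N = 775 + 0.21×1120 = 1010 N.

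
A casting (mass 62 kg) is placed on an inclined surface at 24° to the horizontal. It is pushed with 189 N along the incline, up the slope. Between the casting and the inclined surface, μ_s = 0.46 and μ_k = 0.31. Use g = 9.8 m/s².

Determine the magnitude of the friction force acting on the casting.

f ≈ 58.1 N (up the incline)

Normal force: N = m g cos θ = 62 × 9.8 × cos 24° = 555.1 N.
For equilibrium along the incline the friction force must supply f = m g sin θ − P = 247.1 − 189 = 58.13 N (positive meaning up-slope).
Static friction can supply at most μ_s N = 255.3 N.
Since |58.13| ≤ 255.3 N, static friction is sufficient; f equals the required value, not μ_s N.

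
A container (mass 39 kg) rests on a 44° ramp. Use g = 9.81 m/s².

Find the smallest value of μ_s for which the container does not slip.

At the slip threshold m g sin θ = μ_s m g cos θ, so μ_s,min = tan θ.
μ_s,min = tan 44° = 0.966.

μ_s,min ≈ 0.966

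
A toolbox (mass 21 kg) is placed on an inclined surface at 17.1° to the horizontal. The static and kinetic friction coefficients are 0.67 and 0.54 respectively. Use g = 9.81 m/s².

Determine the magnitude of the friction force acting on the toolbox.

The normal reaction is N = m g cos θ = 196.9 N.
Along the slope the weight component is m g sin θ = 60.58 N; friction must supply exactly this, acting up-slope.
Static friction can supply at most μ_s N = 131.9 N.
Since |60.58| ≤ 131.9 N, static friction is sufficient; f equals the required value, not μ_s N.

f ≈ 60.6 N (up the incline)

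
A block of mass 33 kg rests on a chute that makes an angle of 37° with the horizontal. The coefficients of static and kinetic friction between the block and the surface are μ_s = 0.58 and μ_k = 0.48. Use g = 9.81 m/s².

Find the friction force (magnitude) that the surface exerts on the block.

f ≈ 124 N (up the incline)

Perpendicular to the surface, N = m g cos θ = 33·9.81·cos 37° = 258.5 N.
For equilibrium along the incline, friction must balance the weight component: f = m g sin θ = 194.8 N up the slope.
Maximum static friction available: μ_s N = 0.58 × 258.5 = 150 N.
|194.8| exceeds 150 N, so the block slips down-slope; friction is kinetic, f = μ_k N = 0.48×258.5 = 124 N.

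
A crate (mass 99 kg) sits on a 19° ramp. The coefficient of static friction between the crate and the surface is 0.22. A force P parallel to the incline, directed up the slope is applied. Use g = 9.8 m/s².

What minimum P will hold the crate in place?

P_min ≈ 114 N

The crate tends to slide down (tan θ > μ_s), so at the point of impending slip friction acts up-slope at its limit: f = μ_s N.
P is parallel to the surface, so N = m g cos θ = 917 N.
Along the incline: P + μ_s N = m g sin θ, so P = 316 − 0.22×917 = 114 N.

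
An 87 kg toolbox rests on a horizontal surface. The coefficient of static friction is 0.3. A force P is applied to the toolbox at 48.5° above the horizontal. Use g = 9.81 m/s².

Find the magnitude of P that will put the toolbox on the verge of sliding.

N = m g − P sin α (the pull lifts the toolbox).
At impending slip, P cos α = μ_s N = μ_s (m g − P sin α).
Solving: P (cos α + μ_s sin α) = μ_s m g → P = 0.3×853/(cos 48.5° + 0.3 sin 48.5°) = 256/0.8873 = 289 N.

P ≈ 289 N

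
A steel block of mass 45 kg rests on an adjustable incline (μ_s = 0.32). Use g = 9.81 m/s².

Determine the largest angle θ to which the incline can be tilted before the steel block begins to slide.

At the slip threshold, m g sin θ = μ_s · m g cos θ, so tan θ = μ_s.
θ_max = arctan(0.32) = 17.7°.

θ_max ≈ 17.7°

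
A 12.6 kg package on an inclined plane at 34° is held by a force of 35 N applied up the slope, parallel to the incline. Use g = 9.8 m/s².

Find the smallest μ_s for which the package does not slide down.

μ_s,min ≈ 0.333

N = m g cos θ = 102.4 N.
Friction must make up the shortfall along the incline: f = m g sin θ − P = 69.05 − 35 = 34.05 N.
At the threshold f = μ_s N, so μ_s,min = 34.05/102.4 = 0.333.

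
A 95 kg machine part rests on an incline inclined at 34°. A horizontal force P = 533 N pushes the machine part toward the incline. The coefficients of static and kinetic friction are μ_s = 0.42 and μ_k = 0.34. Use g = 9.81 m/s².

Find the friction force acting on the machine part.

The horizontal push has a component P sin θ into the surface, so N = m g cos θ + P sin θ = 772.6 + 298 = 1071 N.
Parallel to the incline: P cos θ − m g sin θ = 441.9 − 521.1 = -79.26 N; the friction needed to balance this is 79.26 N acting up the slope.
The limit of static friction is μ_s N = 449.7 N.
Since 79.26 N is within the 449.7 N limit, the machine part stays put and friction is exactly 79.3 N.

f ≈ 79.3 N (up the incline)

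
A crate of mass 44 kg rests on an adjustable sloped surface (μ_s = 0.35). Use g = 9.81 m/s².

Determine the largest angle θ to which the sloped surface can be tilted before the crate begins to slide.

θ_max ≈ 19.3°

At the slip threshold, m g sin θ = μ_s · m g cos θ, so tan θ = μ_s.
θ_max = arctan(0.35) = 19.3°.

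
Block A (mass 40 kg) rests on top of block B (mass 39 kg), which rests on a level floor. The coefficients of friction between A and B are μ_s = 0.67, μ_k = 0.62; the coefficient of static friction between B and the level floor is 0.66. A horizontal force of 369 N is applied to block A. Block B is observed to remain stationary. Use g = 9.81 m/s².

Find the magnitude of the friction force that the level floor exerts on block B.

The normal force B exerts on A is simply A's weight, N₁ = 392.4 N.
Maximum static friction on A from B: μ_s N₁ = 0.67×392.4 = 262.9 N.
Since P = 369 N > 262.9 N, A slides on B; the A–B friction is kinetic: f₁ = μ_k N₁ = 0.62×392.4 = 243 N.
By Newton's third law B feels 243 N forward from A. With B stationary, the floor's static friction on B balances it: f₂ = 243 N (well within μ_s(m_A+m_B)g = 511.5 N).

f ≈ 243 N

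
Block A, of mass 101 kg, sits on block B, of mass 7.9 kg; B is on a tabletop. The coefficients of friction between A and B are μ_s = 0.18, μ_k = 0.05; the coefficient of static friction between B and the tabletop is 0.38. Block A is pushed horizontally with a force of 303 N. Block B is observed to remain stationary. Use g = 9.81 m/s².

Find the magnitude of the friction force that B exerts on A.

f ≈ 49.5 N

The normal force B exerts on A is simply A's weight, N₁ = 990.8 N.
Maximum static friction on A from B: μ_s N₁ = 0.18×990.8 = 178.3 N.
P = 303 N exceeds that limit, so A slips over B and the interface friction becomes kinetic: f₁ = μ_k N₁ = 0.05×990.8 = 49.5 N.
B experiences an equal 49.5 N forward from A (third law). B is in equilibrium, so the floor supplies f₂ = 49.5 N of static friction (limit μ_s(m_A+m_B)g = 406 N, not exceeded).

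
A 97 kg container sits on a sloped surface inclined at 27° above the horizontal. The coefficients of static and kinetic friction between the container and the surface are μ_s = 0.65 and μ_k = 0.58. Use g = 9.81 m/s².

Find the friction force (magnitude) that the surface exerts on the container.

Perpendicular to the surface, N = m g cos θ = 97·9.81·cos 27° = 847.9 N.
For equilibrium along the incline, friction must balance the weight component: f = m g sin θ = 432 N up the slope.
The static-friction ceiling is μ_s N = 0.65 × 847.9 = 551.1 N.
Since |432| ≤ 551.1 N, the container remains in static equilibrium and friction takes exactly the required value.

f ≈ 432 N (up the incline)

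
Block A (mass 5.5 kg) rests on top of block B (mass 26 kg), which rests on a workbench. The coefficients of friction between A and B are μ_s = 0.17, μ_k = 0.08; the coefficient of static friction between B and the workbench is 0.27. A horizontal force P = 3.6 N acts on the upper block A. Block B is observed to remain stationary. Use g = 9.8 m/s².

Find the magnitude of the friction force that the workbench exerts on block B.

f ≈ 3.6 N

Between the blocks, N₁ = m_A g = 53.9 N.
Maximum static friction on A from B: μ_s N₁ = 0.17×53.9 = 9.163 N.
Since P = 3.6 N ≤ 9.163 N, A does not slip on B; friction on A equals P = 3.6 N.
B experiences an equal 3.6 N forward from A (third law). B is in equilibrium, so the floor supplies f₂ = 3.6 N of static friction (limit μ_s(m_A+m_B)g = 83.35 N, not exceeded).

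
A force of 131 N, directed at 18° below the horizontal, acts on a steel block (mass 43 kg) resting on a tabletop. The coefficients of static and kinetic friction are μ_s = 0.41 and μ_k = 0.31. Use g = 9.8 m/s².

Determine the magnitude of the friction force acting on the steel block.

f ≈ 125 N

N = m g + P sin α = 421.4 + 131×sin 18° = 461.9 N.
The horizontal driving force is P cos α = 124.6 N, so equilibrium needs friction f = 124.6 N.
The static-friction limit is μ_s N = 189.4 N.
Since 124.6 N does not exceed the limit, the steel block stays at rest and f = 125 N.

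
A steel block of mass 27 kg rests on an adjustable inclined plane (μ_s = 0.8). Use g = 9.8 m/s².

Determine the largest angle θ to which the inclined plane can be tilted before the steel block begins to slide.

θ_max ≈ 38.7°

At the slip threshold, m g sin θ = μ_s · m g cos θ, so tan θ = μ_s.
θ_max = arctan(0.8) = 38.7°.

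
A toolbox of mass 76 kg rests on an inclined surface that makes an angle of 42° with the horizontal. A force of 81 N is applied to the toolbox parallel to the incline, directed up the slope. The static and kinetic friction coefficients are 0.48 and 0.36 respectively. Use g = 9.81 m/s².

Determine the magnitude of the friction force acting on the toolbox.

Perpendicular to the surface, N = m g cos θ = 76·9.81·cos 42° = 554.1 N.
For equilibrium along the incline the friction force must supply f = m g sin θ − P = 498.9 − 81 = 417.9 N (positive meaning up-slope).
Static friction can supply at most μ_s N = 265.9 N.
|417.9| exceeds 265.9 N, so the toolbox slips down-slope; friction is kinetic, f = μ_k N = 0.36×554.1 = 199 N.

f ≈ 199 N (up the incline)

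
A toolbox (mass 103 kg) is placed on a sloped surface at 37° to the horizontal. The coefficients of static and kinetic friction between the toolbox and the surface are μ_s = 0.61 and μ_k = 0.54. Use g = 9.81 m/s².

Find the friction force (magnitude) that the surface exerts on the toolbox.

The normal reaction is N = m g cos θ = 807 N.
For equilibrium along the incline, friction must balance the weight component: f = m g sin θ = 608.1 N up the slope.
Static friction can supply at most μ_s N = 492.2 N.
|608.1| exceeds 492.2 N, so the toolbox slips down-slope; friction is kinetic, f = μ_k N = 0.54×807 = 436 N.

f ≈ 436 N (up the incline)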